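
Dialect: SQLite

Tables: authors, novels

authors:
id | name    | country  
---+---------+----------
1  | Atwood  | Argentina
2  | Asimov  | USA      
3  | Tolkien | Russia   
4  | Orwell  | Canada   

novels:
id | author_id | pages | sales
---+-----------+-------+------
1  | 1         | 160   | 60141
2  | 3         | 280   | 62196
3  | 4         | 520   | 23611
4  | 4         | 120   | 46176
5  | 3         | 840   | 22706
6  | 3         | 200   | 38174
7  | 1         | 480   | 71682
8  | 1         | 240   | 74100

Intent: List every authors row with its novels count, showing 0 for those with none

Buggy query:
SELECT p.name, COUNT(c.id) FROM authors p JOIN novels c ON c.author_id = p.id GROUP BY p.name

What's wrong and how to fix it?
Bug: INNER JOIN drops authors rows that have no matching novels rows

Fix: Use LEFT JOIN so parents without children still appear (COUNT(c.id) gives 0)

Corrected query:
SELECT p.name, COUNT(c.id) FROM authors p LEFT JOIN novels c ON c.author_id = p.id GROUP BY p.name

Result:
name    | COUNT(c.id)
--------+------------
Asimov  | 0          
Atwood  | 3          
Orwell  | 2          
Tolkien | 3          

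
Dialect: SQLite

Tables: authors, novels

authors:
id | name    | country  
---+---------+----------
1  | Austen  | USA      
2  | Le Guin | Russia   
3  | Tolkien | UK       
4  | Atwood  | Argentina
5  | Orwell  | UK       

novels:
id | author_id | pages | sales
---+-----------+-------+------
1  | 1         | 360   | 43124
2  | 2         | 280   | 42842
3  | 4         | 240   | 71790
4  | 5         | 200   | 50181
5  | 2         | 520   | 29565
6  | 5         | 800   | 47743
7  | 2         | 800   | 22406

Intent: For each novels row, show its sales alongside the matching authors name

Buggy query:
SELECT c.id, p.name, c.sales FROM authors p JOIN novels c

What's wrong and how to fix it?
Bug: Missing join condition: each novels row is matched to all authors rows instead of just its own

Fix: Specify the join condition linking the foreign key to the parent id

Corrected query:
SELECT c.id, p.name, c.sales FROM authors p JOIN novels c ON c.author_id = p.id

Result:
id | name    | sales
---+---------+------
1  | Austen  | 43124
2  | Le Guin | 42842
3  | Atwood  | 71790
4  | Orwell  | 50181
5  | Le Guin | 29565
6  | Orwell  | 47743
7  | Le Guin | 22406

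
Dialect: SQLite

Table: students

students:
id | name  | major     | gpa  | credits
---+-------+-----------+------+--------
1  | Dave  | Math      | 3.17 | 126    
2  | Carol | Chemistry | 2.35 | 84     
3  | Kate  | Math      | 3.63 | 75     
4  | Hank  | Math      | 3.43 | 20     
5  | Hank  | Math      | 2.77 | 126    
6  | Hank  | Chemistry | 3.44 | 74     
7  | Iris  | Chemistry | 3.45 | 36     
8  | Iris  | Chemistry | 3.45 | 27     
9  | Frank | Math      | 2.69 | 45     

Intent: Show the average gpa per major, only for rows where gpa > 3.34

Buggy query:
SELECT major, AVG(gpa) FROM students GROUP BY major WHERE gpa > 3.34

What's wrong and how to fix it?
Bug: WHERE cannot follow GROUP BY

Fix: Place WHERE between FROM and GROUP BY

Corrected query:
SELECT major, AVG(gpa) FROM students WHERE gpa > 3.34 GROUP BY major

Result:
major     | AVG(gpa)
----------+---------
Chemistry | 3.446667
Math      | 3.53    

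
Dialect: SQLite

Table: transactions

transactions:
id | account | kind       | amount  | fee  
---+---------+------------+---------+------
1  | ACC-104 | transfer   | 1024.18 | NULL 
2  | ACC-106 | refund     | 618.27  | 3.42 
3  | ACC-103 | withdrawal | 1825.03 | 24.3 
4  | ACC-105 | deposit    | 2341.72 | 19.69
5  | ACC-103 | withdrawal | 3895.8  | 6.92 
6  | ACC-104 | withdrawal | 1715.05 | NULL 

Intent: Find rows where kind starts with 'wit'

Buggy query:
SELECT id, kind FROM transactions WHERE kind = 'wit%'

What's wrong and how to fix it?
Bug: Wildcards only work with LIKE; '=' treats '%' as a literal character

Fix: Use LIKE for wildcard pattern matching

Corrected query:
SELECT id, kind FROM transactions WHERE kind LIKE 'wit%'

Result:
id | kind      
---+-----------
3  | withdrawal
5  | withdrawal
6  | withdrawal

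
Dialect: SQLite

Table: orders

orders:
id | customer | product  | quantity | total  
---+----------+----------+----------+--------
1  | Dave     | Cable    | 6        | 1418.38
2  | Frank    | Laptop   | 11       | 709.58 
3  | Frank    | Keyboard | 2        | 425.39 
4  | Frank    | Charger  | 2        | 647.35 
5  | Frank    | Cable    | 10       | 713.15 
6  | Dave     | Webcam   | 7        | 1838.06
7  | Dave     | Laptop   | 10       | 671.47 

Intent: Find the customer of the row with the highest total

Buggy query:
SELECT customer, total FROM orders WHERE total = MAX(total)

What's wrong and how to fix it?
Bug: MAX(total) is an aggregate and cannot be used directly in WHERE

Fix: Use a subquery: WHERE total = (SELECT MAX(total) FROM orders)

Corrected query:
SELECT customer, total FROM orders WHERE total = (SELECT MAX(total) FROM orders)

Result:
customer | total  
---------+--------
Dave     | 1838.06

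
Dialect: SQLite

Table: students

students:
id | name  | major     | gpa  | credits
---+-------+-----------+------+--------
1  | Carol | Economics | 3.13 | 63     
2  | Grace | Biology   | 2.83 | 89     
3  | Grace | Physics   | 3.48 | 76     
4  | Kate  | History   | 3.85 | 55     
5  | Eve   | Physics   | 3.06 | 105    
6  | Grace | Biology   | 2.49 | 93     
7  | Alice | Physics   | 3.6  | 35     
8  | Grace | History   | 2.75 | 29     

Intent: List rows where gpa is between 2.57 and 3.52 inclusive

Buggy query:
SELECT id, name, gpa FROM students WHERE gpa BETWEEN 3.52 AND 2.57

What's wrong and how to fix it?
Bug: BETWEEN expects the lower bound first; with 3.52 AND 2.57 the range is empty

Fix: Swap the bounds so the smaller value comes first

Corrected query:
SELECT id, name, gpa FROM students WHERE gpa BETWEEN 2.57 AND 3.52

Result:
id | name  | gpa 
---+-------+-----
1  | Carol | 3.13
2  | Grace | 2.83
3  | Grace | 3.48
5  | Eve   | 3.06
8  | Grace | 2.75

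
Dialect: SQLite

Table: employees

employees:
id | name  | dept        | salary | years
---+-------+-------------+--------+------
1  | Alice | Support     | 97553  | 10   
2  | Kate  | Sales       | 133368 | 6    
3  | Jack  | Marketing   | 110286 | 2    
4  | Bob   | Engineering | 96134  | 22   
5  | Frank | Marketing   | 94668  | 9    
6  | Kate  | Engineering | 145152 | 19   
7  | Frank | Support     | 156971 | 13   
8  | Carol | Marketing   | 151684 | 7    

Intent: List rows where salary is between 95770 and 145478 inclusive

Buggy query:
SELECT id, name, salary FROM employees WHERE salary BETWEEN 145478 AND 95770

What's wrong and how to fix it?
Bug: The bounds are reversed; BETWEEN a AND b requires a <= b to match anything

Fix: Write BETWEEN 95770 AND 145478

Corrected query:
SELECT id, name, salary FROM employees WHERE salary BETWEEN 95770 AND 145478

Result:
id | name  | salary
---+-------+-------
1  | Alice | 97553 
2  | Kate  | 133368
3  | Jack  | 110286
4  | Bob   | 96134 
6  | Kate  | 145152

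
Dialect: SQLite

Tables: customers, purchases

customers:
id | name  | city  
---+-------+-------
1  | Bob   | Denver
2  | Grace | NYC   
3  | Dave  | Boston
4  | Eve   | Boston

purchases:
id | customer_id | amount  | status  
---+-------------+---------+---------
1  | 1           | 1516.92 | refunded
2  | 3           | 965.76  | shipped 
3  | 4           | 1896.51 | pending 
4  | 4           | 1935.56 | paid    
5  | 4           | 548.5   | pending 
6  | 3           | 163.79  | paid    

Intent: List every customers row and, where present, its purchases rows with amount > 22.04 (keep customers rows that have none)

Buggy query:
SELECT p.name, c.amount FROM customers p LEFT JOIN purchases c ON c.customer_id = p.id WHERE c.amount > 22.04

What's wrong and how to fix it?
Bug: Filtering c.amount in WHERE discards the NULL rows produced by LEFT JOIN, turning it into an inner join

Fix: Put 'c.amount > 22.04' in the JOIN's ON clause instead of WHERE

Corrected query:
SELECT p.name, c.amount FROM customers p LEFT JOIN purchases c ON c.customer_id = p.id AND c.amount > 22.04

Result:
name  | amount 
------+--------
Bob   | 1516.92
Grace | NULL   
Dave  | 163.79 
Dave  | 965.76 
Eve   | 548.5  
Eve   | 1896.51
Eve   | 1935.56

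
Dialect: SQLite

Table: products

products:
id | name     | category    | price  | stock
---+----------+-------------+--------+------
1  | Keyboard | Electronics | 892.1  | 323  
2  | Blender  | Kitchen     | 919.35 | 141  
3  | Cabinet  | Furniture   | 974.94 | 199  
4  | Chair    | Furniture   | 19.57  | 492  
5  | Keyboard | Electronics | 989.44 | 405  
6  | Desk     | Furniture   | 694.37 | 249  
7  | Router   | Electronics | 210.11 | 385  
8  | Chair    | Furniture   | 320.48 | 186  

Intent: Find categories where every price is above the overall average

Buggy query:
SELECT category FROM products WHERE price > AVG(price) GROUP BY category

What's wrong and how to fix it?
Bug: AVG() is an aggregate; it can't sit directly in WHERE

Fix: Use a subquery for AVG and a HAVING MIN(...) filter so the condition holds for every row in the group

Corrected query:
SELECT category FROM products GROUP BY category HAVING MIN(price) > (SELECT AVG(price) FROM products)

Result:
category
--------
Kitchen 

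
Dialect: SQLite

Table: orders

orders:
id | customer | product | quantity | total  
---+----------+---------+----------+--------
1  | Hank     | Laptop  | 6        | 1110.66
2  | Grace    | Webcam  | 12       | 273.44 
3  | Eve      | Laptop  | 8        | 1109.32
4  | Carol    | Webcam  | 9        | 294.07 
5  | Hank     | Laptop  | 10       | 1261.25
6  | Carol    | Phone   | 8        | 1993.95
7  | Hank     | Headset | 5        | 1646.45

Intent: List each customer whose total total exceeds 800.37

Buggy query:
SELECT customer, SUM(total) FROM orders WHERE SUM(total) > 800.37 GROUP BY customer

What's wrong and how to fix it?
Bug: Aggregate functions cannot appear in a WHERE clause

Fix: Use HAVING (which filters groups after aggregation) instead of WHERE

Corrected query:
SELECT customer, SUM(total) FROM orders GROUP BY customer HAVING SUM(total) > 800.37

Result:
customer | SUM(total)
---------+-----------
Carol    | 2288.02   
Eve      | 1109.32   
Hank     | 4018.36   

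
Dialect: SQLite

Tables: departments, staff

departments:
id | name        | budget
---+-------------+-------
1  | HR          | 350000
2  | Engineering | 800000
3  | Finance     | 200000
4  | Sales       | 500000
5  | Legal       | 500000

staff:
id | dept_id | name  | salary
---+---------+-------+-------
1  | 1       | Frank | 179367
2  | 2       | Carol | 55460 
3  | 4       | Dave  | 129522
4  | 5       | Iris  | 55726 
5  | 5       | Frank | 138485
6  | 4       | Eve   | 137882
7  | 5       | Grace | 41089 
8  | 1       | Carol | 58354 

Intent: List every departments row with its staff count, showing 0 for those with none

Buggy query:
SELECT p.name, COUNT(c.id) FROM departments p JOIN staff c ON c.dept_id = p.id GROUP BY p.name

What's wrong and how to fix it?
Bug: INNER JOIN drops departments rows that have no matching staff rows

Fix: Switch to LEFT JOIN to retain unmatched parent rows

Corrected query:
SELECT p.name, COUNT(c.id) FROM departments p LEFT JOIN staff c ON c.dept_id = p.id GROUP BY p.name

Result:
name        | COUNT(c.id)
------------+------------
Engineering | 1          
Finance     | 0          
HR          | 2          
Legal       | 3          
Sales       | 2          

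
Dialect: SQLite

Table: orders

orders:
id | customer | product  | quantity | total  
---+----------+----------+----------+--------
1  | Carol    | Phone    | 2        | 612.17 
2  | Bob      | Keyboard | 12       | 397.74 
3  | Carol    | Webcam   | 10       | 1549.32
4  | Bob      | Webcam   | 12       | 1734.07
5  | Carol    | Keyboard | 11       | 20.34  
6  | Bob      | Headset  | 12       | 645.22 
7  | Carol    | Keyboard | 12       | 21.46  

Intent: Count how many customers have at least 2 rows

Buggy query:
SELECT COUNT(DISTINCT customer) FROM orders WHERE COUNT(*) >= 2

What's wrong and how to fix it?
Bug: COUNT(*) cannot appear in WHERE; the per-group count doesn't exist yet

Fix: Group first with HAVING COUNT(*) >= 2, then COUNT the resulting groups

Corrected query:
SELECT COUNT(*) FROM (SELECT customer FROM orders GROUP BY customer HAVING COUNT(*) >= 2)

Result:
COUNT(*)
--------
2       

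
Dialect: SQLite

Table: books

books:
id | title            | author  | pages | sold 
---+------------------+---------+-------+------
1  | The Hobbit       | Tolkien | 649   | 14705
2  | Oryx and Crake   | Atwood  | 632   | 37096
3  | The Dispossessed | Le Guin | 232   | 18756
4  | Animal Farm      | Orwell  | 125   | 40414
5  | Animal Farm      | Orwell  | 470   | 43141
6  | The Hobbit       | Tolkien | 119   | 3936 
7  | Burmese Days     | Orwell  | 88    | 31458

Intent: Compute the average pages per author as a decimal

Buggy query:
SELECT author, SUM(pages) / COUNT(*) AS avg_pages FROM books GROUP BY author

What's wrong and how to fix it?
Bug: Both operands are integers, so '/' performs integer division and truncates

Fix: Multiply by 1.0 (or CAST to REAL) to force floating-point division

Corrected query:
SELECT author, SUM(pages) * 1.0 / COUNT(*) AS avg_pages FROM books GROUP BY author

Result:
author  | avg_pages 
--------+-----------
Atwood  | 632       
Le Guin | 232       
Orwell  | 227.666667
Tolkien | 384       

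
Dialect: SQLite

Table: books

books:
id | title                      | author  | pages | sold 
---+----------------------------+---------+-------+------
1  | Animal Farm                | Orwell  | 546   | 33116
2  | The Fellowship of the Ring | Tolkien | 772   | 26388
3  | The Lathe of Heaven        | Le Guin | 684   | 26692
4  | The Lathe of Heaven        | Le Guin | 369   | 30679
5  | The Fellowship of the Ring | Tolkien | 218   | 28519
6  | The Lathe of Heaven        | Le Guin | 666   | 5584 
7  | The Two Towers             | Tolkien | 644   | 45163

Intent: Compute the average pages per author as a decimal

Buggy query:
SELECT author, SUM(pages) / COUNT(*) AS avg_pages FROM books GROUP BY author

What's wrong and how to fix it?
Bug: SUM(pages) and COUNT(*) are both integers; the division truncates the fractional part

Fix: Cast one side to REAL so the division keeps the fractional part

Corrected query:
SELECT author, SUM(pages) * 1.0 / COUNT(*) AS avg_pages FROM books GROUP BY author

Result:
author  | avg_pages 
--------+-----------
Le Guin | 573       
Orwell  | 546       
Tolkien | 544.666667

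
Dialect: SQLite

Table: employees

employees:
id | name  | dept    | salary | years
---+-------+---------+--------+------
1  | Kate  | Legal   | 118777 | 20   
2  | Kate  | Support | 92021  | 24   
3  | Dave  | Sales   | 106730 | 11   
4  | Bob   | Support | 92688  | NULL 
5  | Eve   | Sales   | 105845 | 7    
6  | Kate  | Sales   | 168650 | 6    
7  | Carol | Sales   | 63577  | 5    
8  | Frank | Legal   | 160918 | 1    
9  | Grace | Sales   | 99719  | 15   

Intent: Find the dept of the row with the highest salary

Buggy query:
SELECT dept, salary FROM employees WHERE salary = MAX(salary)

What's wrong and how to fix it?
Bug: MAX(salary) is an aggregate and cannot be used directly in WHERE

Fix: Use a subquery: WHERE salary = (SELECT MAX(salary) FROM employees)

Corrected query:
SELECT dept, salary FROM employees WHERE salary = (SELECT MAX(salary) FROM employees)

Result:
dept  | salary
------+-------
Sales | 168650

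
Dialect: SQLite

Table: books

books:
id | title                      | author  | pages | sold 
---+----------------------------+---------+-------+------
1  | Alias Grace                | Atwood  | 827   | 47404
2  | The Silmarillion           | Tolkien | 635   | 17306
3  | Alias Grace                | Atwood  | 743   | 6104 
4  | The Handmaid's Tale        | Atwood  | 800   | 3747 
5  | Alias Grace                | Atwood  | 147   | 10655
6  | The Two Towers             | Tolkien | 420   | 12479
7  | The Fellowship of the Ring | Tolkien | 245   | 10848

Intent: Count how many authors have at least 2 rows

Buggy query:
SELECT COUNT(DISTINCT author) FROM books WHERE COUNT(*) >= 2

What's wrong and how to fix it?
Bug: COUNT(*) cannot appear in WHERE; the per-group count doesn't exist yet

Fix: Use a subquery that GROUPs and filters with HAVING, then count its rows

Corrected query:
SELECT COUNT(*) FROM (SELECT author FROM books GROUP BY author HAVING COUNT(*) >= 2)

Result:
COUNT(*)
--------
2       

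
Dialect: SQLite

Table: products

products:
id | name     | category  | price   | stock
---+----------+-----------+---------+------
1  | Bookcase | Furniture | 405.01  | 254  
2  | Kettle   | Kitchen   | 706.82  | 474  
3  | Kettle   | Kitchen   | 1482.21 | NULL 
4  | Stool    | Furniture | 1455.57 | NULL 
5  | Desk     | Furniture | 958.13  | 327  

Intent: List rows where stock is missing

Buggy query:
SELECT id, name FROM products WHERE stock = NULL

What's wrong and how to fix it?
Bug: Comparing to NULL with '=' never matches; NULL = NULL is unknown, not true

Fix: Replace '= NULL' with 'IS NULL'

Corrected query:
SELECT id, name FROM products WHERE stock IS NULL

Result:
id | name  
---+-------
3  | Kettle
4  | Stool 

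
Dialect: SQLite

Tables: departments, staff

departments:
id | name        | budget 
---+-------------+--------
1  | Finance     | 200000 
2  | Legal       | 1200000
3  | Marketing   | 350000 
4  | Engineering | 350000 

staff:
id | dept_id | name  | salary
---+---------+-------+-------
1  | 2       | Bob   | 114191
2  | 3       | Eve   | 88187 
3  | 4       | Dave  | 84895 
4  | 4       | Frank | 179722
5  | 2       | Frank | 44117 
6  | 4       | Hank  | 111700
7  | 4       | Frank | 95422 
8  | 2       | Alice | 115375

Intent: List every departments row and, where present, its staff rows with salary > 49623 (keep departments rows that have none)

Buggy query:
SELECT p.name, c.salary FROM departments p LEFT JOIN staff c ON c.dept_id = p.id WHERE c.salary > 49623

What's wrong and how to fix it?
Bug: Filtering c.salary in WHERE discards the NULL rows produced by LEFT JOIN, turning it into an inner join

Fix: Move the right-table condition into the ON clause so unmatched parents are kept

Corrected query:
SELECT p.name, c.salary FROM departments p LEFT JOIN staff c ON c.dept_id = p.id AND c.salary > 49623

Result:
name        | salary
------------+-------
Finance     | NULL  
Legal       | 114191
Legal       | 115375
Marketing   | 88187 
Engineering | 84895 
Engineering | 95422 
Engineering | 111700
Engineering | 179722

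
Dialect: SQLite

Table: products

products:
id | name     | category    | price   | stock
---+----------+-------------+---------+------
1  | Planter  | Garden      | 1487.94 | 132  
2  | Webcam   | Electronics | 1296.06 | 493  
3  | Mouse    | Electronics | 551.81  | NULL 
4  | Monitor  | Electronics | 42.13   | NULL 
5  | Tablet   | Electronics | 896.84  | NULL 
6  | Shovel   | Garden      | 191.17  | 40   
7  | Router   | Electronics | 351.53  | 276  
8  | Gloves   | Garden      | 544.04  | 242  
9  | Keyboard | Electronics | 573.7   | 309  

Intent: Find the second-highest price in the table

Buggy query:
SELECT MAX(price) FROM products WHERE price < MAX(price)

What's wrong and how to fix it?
Bug: MAX(price) on the right of the comparison is an aggregate-in-WHERE error

Fix: Put the inner MAX in a scalar subquery

Corrected query:
SELECT MAX(price) FROM products WHERE price < (SELECT MAX(price) FROM products)

Result:
MAX(price)
----------
1296.06   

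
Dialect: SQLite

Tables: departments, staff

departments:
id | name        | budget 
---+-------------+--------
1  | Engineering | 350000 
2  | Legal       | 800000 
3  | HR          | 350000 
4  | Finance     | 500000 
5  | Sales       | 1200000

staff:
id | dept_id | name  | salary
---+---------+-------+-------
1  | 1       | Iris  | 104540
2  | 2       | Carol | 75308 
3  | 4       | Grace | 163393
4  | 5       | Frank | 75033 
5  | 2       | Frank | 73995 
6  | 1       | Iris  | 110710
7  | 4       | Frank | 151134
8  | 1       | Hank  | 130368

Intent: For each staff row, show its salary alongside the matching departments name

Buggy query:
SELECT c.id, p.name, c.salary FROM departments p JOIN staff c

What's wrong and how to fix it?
Bug: Missing join condition: each staff row is matched to all departments rows instead of just its own

Fix: Specify the join condition linking the foreign key to the parent id

Corrected query:
SELECT c.id, p.name, c.salary FROM departments p JOIN staff c ON c.dept_id = p.id

Result:
id | name        | salary
---+-------------+-------
1  | Engineering | 104540
2  | Legal       | 75308 
3  | Finance     | 163393
4  | Sales       | 75033 
5  | Legal       | 73995 
6  | Engineering | 110710
7  | Finance     | 151134
8  | Engineering | 130368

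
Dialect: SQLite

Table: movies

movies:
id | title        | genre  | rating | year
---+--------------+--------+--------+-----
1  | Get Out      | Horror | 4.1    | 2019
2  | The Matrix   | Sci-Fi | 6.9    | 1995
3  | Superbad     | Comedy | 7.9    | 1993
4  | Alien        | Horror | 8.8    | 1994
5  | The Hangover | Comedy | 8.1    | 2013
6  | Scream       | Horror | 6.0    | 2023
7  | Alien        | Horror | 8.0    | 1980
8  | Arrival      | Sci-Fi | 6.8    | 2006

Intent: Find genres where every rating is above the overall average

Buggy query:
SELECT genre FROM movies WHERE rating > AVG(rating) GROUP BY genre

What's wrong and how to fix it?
Bug: AVG() is an aggregate; it can't sit directly in WHERE

Fix: Use a subquery for AVG and a HAVING MIN(...) filter so the condition holds for every row in the group

Corrected query:
SELECT genre FROM movies GROUP BY genre HAVING MIN(rating) > (SELECT AVG(rating) FROM movies)

Result:
genre 
------
Comedy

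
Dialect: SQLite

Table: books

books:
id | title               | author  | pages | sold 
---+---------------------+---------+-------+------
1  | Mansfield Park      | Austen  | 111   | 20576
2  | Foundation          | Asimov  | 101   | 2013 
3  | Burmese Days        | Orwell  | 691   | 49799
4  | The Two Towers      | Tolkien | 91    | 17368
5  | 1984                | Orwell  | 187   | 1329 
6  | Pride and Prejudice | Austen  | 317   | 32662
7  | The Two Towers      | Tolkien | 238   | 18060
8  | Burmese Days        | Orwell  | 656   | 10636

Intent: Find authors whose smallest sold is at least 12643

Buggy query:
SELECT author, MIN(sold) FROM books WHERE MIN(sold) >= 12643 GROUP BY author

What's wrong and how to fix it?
Bug: MIN() in WHERE is a misuse of aggregate

Fix: Use HAVING for the per-group MIN condition

Corrected query:
SELECT author, MIN(sold) FROM books GROUP BY author HAVING MIN(sold) >= 12643

Result:
author  | MIN(sold)
--------+----------
Austen  | 20576    
Tolkien | 17368    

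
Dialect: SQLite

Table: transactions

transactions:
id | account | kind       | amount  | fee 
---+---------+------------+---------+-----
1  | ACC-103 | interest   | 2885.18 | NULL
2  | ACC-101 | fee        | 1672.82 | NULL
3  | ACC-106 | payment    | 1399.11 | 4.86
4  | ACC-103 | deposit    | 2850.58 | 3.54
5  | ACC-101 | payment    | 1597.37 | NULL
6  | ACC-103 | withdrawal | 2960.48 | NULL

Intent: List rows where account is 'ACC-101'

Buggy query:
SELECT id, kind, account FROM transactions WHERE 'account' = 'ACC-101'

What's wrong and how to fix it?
Bug: Single quotes denote string literals in SQL; the column name is being compared as a constant string

Fix: Reference the column as account without single quotes

Corrected query:
SELECT id, kind, account FROM transactions WHERE account = 'ACC-101'

Result:
id | kind    | account
---+---------+--------
2  | fee     | ACC-101
5  | payment | ACC-101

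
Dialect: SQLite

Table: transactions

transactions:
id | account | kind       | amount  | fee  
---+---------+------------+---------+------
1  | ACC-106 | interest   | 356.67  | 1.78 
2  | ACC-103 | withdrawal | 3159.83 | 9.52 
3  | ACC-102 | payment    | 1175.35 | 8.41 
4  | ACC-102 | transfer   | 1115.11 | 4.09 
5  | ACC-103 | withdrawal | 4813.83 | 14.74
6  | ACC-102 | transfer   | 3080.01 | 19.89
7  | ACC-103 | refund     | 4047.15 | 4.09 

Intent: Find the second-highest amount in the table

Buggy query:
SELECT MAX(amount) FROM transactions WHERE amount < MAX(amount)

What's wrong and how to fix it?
Bug: The inner MAX is an aggregate inside WHERE, which is not allowed

Fix: Compute the overall MAX in a subquery, then take MAX of rows below it

Corrected query:
SELECT MAX(amount) FROM transactions WHERE amount < (SELECT MAX(amount) FROM transactions)

Result:
MAX(amount)
-----------
4047.15    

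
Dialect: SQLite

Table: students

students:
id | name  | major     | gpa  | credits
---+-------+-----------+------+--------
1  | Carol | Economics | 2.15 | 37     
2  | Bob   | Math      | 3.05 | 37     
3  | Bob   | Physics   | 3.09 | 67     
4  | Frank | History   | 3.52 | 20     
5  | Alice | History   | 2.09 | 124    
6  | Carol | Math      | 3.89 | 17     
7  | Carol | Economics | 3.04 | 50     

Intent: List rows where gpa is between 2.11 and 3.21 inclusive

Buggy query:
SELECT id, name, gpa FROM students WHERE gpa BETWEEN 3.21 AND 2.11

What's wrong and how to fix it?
Bug: BETWEEN expects the lower bound first; with 3.21 AND 2.11 the range is empty

Fix: Swap the bounds so the smaller value comes first

Corrected query:
SELECT id, name, gpa FROM students WHERE gpa BETWEEN 2.11 AND 3.21

Result:
id | name  | gpa 
---+-------+-----
1  | Carol | 2.15
2  | Bob   | 3.05
3  | Bob   | 3.09
7  | Carol | 3.04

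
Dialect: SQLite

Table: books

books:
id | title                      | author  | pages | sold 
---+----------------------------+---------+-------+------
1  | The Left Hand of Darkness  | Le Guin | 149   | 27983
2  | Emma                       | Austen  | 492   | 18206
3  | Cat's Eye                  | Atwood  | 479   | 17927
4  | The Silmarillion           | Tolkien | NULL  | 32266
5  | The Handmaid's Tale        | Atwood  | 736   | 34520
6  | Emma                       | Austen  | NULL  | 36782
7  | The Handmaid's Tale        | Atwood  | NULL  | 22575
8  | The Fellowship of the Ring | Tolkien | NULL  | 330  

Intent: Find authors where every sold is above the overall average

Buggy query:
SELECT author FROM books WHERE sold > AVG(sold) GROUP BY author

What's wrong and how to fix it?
Bug: WHERE evaluates per row before aggregation, so AVG() is unavailable

Fix: Use a subquery for AVG and a HAVING MIN(...) filter so the condition holds for every row in the group

Corrected query:
SELECT author FROM books GROUP BY author HAVING MIN(sold) > (SELECT AVG(sold) FROM books)

Result:
author 
-------
Le Guin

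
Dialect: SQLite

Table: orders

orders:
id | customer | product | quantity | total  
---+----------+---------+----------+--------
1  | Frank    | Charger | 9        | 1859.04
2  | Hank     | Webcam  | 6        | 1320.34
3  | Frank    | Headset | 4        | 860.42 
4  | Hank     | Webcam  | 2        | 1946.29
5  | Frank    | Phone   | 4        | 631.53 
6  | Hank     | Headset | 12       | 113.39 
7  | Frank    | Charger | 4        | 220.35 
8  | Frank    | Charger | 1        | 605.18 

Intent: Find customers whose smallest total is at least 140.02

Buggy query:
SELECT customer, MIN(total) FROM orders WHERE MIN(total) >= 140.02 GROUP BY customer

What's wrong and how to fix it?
Bug: Aggregates like MIN are computed per group after WHERE runs

Fix: Use HAVING for the per-group MIN condition

Corrected query:
SELECT customer, MIN(total) FROM orders GROUP BY customer HAVING MIN(total) >= 140.02

Result:
customer | MIN(total)
---------+-----------
Frank    | 220.35    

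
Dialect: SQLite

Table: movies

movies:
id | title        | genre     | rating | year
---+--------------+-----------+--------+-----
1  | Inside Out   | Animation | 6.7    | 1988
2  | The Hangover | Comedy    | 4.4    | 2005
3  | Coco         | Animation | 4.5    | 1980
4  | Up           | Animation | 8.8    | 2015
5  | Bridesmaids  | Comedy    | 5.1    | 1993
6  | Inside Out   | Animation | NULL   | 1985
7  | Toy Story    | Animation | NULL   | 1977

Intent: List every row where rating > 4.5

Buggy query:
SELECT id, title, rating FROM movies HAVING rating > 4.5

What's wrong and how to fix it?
Bug: This is a non-aggregate query (no GROUP BY, no aggregates), so in SQLite the HAVING clause is invalid here; a row-level condition belongs in WHERE

Fix: Replace HAVING with WHERE since the condition applies to individual rows

Corrected query:
SELECT id, title, rating FROM movies WHERE rating > 4.5

Result:
id | title       | rating
---+-------------+-------
1  | Inside Out  | 6.7   
4  | Up          | 8.8   
5  | Bridesmaids | 5.1   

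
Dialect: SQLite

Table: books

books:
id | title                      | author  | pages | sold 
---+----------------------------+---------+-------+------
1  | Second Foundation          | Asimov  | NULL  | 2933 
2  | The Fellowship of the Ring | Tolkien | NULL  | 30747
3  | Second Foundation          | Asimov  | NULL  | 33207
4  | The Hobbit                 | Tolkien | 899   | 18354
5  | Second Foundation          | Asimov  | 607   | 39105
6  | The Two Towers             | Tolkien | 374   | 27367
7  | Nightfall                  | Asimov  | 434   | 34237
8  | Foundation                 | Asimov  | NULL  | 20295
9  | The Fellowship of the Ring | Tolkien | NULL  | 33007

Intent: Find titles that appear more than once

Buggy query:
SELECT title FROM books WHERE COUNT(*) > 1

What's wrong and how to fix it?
Bug: COUNT(*) is an aggregate and cannot be used in WHERE

Fix: Group first, then use HAVING for the count condition

Corrected query:
SELECT title FROM books GROUP BY title HAVING COUNT(*) > 1

Result:
title                     
--------------------------
Second Foundation         
The Fellowship of the Ring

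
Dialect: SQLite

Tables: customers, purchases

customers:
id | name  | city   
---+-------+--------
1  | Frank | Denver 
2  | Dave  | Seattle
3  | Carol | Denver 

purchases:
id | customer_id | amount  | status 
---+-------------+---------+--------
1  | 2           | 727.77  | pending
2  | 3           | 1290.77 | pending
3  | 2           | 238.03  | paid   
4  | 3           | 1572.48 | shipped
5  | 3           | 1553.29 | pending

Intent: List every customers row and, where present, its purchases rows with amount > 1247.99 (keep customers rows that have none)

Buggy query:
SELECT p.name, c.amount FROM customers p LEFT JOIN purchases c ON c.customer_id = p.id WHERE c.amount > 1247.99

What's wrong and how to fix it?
Bug: Filtering c.amount in WHERE discards the NULL rows produced by LEFT JOIN, turning it into an inner join

Fix: Move the right-table condition into the ON clause so unmatched parents are kept

Corrected query:
SELECT p.name, c.amount FROM customers p LEFT JOIN purchases c ON c.customer_id = p.id AND c.amount > 1247.99

Result:
name  | amount 
------+--------
Frank | NULL   
Dave  | NULL   
Carol | 1290.77
Carol | 1553.29
Carol | 1572.48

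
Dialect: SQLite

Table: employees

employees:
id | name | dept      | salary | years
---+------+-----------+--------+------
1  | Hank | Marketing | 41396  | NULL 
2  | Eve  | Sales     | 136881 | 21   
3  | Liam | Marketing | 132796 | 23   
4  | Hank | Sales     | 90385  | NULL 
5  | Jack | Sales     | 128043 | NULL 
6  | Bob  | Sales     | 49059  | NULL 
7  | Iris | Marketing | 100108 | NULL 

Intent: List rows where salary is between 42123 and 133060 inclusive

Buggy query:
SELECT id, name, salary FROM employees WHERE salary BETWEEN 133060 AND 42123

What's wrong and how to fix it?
Bug: BETWEEN expects the lower bound first; with 133060 AND 42123 the range is empty

Fix: Swap the bounds so the smaller value comes first

Corrected query:
SELECT id, name, salary FROM employees WHERE salary BETWEEN 42123 AND 133060

Result:
id | name | salary
---+------+-------
3  | Liam | 132796
4  | Hank | 90385 
5  | Jack | 128043
6  | Bob  | 49059 
7  | Iris | 100108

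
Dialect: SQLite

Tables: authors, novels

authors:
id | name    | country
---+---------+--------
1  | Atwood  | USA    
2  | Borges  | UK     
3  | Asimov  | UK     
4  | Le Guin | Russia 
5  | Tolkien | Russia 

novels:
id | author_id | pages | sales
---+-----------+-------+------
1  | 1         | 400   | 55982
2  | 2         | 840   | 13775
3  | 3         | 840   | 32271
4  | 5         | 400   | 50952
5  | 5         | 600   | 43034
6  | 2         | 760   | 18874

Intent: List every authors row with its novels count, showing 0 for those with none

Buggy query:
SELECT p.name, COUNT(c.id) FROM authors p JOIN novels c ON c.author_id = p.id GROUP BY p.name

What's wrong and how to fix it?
Bug: INNER JOIN drops authors rows that have no matching novels rows

Fix: Switch to LEFT JOIN to retain unmatched parent rows

Corrected query:
SELECT p.name, COUNT(c.id) FROM authors p LEFT JOIN novels c ON c.author_id = p.id GROUP BY p.name

Result:
name    | COUNT(c.id)
--------+------------
Asimov  | 1          
Atwood  | 1          
Borges  | 2          
Le Guin | 0          
Tolkien | 2          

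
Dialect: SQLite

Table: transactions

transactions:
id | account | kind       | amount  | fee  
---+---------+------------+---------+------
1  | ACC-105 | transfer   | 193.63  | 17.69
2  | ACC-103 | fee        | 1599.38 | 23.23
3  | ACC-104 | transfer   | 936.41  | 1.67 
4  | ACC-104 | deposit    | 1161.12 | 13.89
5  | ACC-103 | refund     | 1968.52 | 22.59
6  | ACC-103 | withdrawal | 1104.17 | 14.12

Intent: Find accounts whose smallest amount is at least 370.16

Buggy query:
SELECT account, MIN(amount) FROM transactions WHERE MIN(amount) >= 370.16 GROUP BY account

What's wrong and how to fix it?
Bug: Aggregates like MIN are computed per group after WHERE runs

Fix: Replace WHERE with HAVING after the GROUP BY

Corrected query:
SELECT account, MIN(amount) FROM transactions GROUP BY account HAVING MIN(amount) >= 370.16

Result:
account | MIN(amount)
--------+------------
ACC-103 | 1104.17    
ACC-104 | 936.41     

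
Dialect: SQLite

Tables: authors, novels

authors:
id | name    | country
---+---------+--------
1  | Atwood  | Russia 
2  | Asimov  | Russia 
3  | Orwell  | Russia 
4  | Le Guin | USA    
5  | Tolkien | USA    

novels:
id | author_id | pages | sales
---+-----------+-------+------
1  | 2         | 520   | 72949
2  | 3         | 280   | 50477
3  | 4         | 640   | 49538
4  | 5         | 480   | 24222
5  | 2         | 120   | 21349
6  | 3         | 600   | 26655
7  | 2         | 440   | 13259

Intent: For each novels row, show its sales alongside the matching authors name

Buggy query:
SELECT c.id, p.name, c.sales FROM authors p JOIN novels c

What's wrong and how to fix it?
Bug: JOIN with no ON clause produces a cartesian product; every novels row pairs with every authors row

Fix: Add ON c.author_id = p.id to the JOIN

Corrected query:
SELECT c.id, p.name, c.sales FROM authors p JOIN novels c ON c.author_id = p.id

Result:
id | name    | sales
---+---------+------
1  | Asimov  | 72949
2  | Orwell  | 50477
3  | Le Guin | 49538
4  | Tolkien | 24222
5  | Asimov  | 21349
6  | Orwell  | 26655
7  | Asimov  | 13259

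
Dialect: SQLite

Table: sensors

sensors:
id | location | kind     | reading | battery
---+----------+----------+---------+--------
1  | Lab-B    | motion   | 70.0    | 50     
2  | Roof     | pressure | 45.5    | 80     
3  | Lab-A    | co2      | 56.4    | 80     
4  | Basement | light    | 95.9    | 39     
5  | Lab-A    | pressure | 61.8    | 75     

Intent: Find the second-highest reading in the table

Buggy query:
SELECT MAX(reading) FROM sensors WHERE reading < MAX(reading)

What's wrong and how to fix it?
Bug: MAX(reading) on the right of the comparison is an aggregate-in-WHERE error

Fix: Put the inner MAX in a scalar subquery

Corrected query:
SELECT MAX(reading) FROM sensors WHERE reading < (SELECT MAX(reading) FROM sensors)

Result:
MAX(reading)
------------
70          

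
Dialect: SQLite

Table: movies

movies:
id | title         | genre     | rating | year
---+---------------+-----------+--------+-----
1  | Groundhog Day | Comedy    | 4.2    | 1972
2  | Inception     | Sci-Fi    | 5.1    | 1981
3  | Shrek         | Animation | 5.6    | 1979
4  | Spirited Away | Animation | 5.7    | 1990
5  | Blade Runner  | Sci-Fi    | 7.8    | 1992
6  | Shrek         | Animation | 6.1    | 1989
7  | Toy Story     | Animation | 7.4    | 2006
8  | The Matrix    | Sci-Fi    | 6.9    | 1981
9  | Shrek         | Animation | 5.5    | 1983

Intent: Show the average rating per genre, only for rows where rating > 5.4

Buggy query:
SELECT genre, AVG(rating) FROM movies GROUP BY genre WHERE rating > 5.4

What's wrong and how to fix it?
Bug: Row-level WHERE must come before GROUP BY in the clause order

Fix: Move the WHERE clause before GROUP BY

Corrected query:
SELECT genre, AVG(rating) FROM movies WHERE rating > 5.4 GROUP BY genre

Result:
genre     | AVG(rating)
----------+------------
Animation | 6.06       
Sci-Fi    | 7.35       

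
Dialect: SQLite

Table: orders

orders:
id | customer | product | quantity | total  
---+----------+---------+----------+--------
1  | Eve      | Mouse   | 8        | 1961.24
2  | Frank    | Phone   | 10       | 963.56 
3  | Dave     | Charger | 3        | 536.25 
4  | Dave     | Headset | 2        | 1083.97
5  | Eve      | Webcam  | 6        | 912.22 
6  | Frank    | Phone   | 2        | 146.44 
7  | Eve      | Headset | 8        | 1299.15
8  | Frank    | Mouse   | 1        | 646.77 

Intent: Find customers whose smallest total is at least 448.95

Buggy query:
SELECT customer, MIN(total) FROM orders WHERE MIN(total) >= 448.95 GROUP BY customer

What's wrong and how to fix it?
Bug: MIN() in WHERE is a misuse of aggregate

Fix: Replace WHERE with HAVING after the GROUP BY

Corrected query:
SELECT customer, MIN(total) FROM orders GROUP BY customer HAVING MIN(total) >= 448.95

Result:
customer | MIN(total)
---------+-----------
Dave     | 536.25    
Eve      | 912.22    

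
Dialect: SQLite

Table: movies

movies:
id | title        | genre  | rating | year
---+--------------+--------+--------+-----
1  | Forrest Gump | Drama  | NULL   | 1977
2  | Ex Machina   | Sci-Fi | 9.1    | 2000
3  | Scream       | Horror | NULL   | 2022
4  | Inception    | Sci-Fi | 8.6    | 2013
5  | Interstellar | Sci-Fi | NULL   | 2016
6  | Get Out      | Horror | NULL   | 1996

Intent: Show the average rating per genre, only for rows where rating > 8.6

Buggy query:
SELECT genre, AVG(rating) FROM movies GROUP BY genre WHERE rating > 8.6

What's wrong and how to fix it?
Bug: WHERE cannot follow GROUP BY

Fix: Move the WHERE clause before GROUP BY

Corrected query:
SELECT genre, AVG(rating) FROM movies WHERE rating > 8.6 GROUP BY genre

Result:
genre  | AVG(rating)
-------+------------
Sci-Fi | 9.1        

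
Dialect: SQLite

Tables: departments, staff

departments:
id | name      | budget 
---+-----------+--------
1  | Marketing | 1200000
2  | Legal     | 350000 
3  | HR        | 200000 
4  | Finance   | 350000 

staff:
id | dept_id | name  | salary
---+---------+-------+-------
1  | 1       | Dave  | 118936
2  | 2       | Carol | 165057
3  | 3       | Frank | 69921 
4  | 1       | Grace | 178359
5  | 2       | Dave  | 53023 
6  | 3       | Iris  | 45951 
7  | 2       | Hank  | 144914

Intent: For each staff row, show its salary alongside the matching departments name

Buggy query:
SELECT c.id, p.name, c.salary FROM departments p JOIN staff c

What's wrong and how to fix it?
Bug: Missing join condition: each staff row is matched to all departments rows instead of just its own

Fix: Specify the join condition linking the foreign key to the parent id

Corrected query:
SELECT c.id, p.name, c.salary FROM departments p JOIN staff c ON c.dept_id = p.id

Result:
id | name      | salary
---+-----------+-------
1  | Marketing | 118936
2  | Legal     | 165057
3  | HR        | 69921 
4  | Marketing | 178359
5  | Legal     | 53023 
6  | HR        | 45951 
7  | Legal     | 144914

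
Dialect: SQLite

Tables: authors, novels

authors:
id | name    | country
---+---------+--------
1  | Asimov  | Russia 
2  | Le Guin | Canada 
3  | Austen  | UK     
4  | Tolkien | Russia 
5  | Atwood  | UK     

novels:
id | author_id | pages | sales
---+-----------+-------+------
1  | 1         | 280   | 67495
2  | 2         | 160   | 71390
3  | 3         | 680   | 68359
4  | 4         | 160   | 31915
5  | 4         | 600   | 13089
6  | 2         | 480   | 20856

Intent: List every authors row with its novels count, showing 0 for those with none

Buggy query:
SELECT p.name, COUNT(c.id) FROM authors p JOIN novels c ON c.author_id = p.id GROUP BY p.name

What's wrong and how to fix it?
Bug: An inner join excludes parents with zero children

Fix: Switch to LEFT JOIN to retain unmatched parent rows

Corrected query:
SELECT p.name, COUNT(c.id) FROM authors p LEFT JOIN novels c ON c.author_id = p.id GROUP BY p.name

Result:
name    | COUNT(c.id)
--------+------------
Asimov  | 1          
Atwood  | 0          
Austen  | 1          
Le Guin | 2          
Tolkien | 2          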